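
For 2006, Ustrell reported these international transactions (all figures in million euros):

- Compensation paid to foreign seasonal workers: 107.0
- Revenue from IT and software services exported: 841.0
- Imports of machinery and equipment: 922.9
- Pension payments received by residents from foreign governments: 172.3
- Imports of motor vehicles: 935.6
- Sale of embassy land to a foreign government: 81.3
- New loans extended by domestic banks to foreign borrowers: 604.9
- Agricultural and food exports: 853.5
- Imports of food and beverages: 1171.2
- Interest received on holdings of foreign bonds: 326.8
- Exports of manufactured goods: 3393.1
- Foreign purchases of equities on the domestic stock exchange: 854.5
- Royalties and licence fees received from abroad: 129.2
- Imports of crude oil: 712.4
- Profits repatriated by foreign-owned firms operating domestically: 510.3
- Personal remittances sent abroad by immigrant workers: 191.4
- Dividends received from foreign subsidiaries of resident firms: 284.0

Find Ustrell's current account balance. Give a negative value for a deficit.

1449.1

Goods: -935.6 + 853.5 - 712.4 - 1171.2 - 922.9 + 3393.1 = 504.5
Services: 841.0 + 129.2 = 970.2
Primary income: -510.3 - 107.0 + 326.8 + 284.0 = -6.5
Secondary income: 172.3 - 191.4 = -19.1
Current account = 504.5 + 970.2 + (-6.5) + (-19.1) = 1449.1
(Excluded from the current account — capital account: sale of embassy land to a foreign government 81.3; financial account: new loans extended by domestic banks to foreign borrowers 604.9, foreign purchases of equities on the domestic stock exchange 854.5.)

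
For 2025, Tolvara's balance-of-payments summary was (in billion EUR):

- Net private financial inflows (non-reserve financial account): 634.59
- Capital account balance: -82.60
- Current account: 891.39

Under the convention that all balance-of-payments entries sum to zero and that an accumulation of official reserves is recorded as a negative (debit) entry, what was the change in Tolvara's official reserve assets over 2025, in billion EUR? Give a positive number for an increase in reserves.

Official reserve transactions balance = -(891.39 + (-82.60) + 634.59) = -1443.38
An accumulation of reserves is recorded as a debit (negative entry), so the change in the stock of reserves is the negative of that balance.
Change in official reserves = -(-1443.38) = 1443.38

1443.38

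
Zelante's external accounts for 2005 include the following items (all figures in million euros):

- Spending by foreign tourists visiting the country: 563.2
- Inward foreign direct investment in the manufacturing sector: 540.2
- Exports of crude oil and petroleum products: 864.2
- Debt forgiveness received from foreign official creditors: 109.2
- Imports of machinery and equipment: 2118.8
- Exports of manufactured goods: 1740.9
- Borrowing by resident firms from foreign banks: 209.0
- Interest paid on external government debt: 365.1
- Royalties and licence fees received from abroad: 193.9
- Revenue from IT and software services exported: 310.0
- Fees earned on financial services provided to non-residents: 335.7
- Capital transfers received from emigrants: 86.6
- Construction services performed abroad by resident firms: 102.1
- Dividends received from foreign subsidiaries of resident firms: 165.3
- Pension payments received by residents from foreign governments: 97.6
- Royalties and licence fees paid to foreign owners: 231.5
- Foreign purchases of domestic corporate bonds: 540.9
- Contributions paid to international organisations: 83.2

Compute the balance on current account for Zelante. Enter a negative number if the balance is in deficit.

Goods: 864.2 + 1740.9 - 2118.8 = 486.3
Services: -231.5 + 193.9 + 563.2 + 102.1 + 335.7 + 310.0 = 1273.4
Primary income: 165.3 - 365.1 = -199.8
Secondary income: 97.6 - 83.2 = 14.4
Current account = 486.3 + 1273.4 + (-199.8) + 14.4 = 1574.3
(Excluded from the current account — financial account: inward foreign direct investment in the manufacturing sector 540.2, borrowing by resident firms from foreign banks 209.0, foreign purchases of domestic corporate bonds 540.9; capital account: debt forgiveness received from foreign official creditors 109.2, capital transfers received from emigrants 86.6.)

1574.3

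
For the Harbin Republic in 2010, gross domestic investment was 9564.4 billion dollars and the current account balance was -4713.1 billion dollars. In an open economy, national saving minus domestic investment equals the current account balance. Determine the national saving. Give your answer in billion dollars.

S - I = CA (net lending to the rest of the world).
S = I + CA = 9564.4 + (-4713.1) = 4851.3

4851.3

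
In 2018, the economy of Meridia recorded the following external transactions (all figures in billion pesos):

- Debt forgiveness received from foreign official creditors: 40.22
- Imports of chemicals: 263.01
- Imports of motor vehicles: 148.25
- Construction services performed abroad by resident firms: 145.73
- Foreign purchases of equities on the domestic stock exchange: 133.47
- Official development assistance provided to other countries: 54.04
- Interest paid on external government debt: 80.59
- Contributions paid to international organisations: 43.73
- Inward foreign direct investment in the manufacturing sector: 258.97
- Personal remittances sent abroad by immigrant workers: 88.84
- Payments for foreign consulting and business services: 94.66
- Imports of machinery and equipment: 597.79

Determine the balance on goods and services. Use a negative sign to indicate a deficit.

Goods: -148.25 - 597.79 - 263.01 = -1009.05
Services: 145.73 - 94.66 = 51.07
Trade balance = -1009.05 + 51.07 = -957.98
(Excluded from the trade balance — capital account: debt forgiveness received from foreign official creditors 40.22; financial account: foreign purchases of equities on the domestic stock exchange 133.47, inward foreign direct investment in the manufacturing sector 258.97; secondary income: official development assistance provided to other countries 54.04, contributions paid to international organisations 43.73, personal remittances sent abroad by immigrant workers 88.84; primary income: interest paid on external government debt 80.59.)

-957.98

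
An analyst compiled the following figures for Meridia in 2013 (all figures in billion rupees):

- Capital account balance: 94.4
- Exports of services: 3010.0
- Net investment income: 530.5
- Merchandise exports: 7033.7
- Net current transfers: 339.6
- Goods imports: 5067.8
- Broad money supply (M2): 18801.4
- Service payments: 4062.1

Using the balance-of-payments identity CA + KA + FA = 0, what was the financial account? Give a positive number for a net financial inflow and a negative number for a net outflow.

-1878.3

Goods balance = 7033.7 - 5067.8 = 1965.9
Services balance = 3010.0 - 4062.1 = -1052.1
Trade balance (goods + services) = 1965.9 + (-1052.1) = 913.8
Net primary income = 530.5
Net secondary income = 339.6
Current account = 913.8 + 530.5 + 339.6 = 1783.9
Financial account = -(1783.9 + 94.4) = -1878.3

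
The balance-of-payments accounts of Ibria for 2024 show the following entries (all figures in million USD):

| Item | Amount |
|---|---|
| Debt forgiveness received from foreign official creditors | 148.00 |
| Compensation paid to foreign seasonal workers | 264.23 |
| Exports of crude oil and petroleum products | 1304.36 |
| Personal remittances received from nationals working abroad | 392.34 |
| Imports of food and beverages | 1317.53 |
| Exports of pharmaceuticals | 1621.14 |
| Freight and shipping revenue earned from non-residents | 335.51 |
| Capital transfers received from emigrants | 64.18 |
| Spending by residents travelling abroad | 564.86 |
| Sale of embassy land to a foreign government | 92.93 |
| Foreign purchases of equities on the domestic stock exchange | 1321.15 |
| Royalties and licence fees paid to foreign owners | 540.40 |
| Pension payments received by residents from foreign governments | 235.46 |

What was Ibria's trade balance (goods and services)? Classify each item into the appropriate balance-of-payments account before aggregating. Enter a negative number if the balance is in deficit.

Goods: -1317.53 + 1304.36 + 1621.14 = 1607.97
Services: -564.86 - 540.40 + 335.51 = -769.75
Trade balance = 1607.97 + (-769.75) = 838.22
(Excluded from the trade balance — capital account: debt forgiveness received from foreign official creditors 148.00, capital transfers received from emigrants 64.18, sale of embassy land to a foreign government 92.93; primary income: compensation paid to foreign seasonal workers 264.23; secondary income: personal remittances received from nationals working abroad 392.34, pension payments received by residents from foreign governments 235.46; financial account: foreign purchases of equities on the domestic stock exchange 1321.15.)

838.22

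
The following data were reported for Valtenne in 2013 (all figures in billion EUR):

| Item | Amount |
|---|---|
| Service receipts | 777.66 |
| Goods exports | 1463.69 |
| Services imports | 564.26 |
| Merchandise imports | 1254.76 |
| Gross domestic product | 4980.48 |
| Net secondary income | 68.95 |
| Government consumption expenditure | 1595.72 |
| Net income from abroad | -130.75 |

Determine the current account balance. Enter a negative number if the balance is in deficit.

Goods balance = 1463.69 - 1254.76 = 208.93
Services balance = 777.66 - 564.26 = 213.40
Trade balance (goods + services) = 208.93 + 213.40 = 422.33
Net primary income = -130.75
Net secondary income = 68.95
Current account = 422.33 + (-130.75) + 68.95 = 360.53

360.53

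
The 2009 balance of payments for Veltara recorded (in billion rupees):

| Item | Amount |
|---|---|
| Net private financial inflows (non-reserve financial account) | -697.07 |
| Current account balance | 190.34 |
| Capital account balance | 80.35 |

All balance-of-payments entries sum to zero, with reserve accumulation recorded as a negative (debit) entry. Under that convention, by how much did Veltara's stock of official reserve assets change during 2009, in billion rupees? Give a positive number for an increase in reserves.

Official reserve transactions balance = -(190.34 + 80.35 + (-697.07)) = 426.38
An accumulation of reserves is recorded as a debit (negative entry), so the change in the stock of reserves is the negative of that balance.
Change in official reserves = -(426.38) = -426.38

-426.38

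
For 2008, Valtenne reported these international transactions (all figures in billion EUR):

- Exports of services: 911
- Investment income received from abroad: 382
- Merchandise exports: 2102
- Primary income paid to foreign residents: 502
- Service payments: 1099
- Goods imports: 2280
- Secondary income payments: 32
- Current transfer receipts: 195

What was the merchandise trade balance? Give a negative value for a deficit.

Goods balance = 2102 - 2280 = -178

-178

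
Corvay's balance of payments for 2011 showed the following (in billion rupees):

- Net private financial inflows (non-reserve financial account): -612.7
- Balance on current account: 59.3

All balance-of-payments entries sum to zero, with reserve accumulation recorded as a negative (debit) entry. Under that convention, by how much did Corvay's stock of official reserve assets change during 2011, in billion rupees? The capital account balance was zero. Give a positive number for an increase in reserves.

-553.4

Official reserve transactions balance = -(59.3 + (-612.7)) = 553.4
An accumulation of reserves is recorded as a debit (negative entry), so the change in the stock of reserves is the negative of that balance.
Change in official reserves = -(553.4) = -553.4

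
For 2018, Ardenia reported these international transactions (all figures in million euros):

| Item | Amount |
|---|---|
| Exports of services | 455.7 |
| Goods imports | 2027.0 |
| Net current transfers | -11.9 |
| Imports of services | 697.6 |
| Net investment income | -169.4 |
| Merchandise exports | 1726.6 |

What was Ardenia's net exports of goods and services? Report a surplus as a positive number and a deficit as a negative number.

-542.3

Goods balance = 1726.6 - 2027.0 = -300.4
Services balance = 455.7 - 697.6 = -241.9
Trade balance (goods + services) = -300.4 + (-241.9) = -542.3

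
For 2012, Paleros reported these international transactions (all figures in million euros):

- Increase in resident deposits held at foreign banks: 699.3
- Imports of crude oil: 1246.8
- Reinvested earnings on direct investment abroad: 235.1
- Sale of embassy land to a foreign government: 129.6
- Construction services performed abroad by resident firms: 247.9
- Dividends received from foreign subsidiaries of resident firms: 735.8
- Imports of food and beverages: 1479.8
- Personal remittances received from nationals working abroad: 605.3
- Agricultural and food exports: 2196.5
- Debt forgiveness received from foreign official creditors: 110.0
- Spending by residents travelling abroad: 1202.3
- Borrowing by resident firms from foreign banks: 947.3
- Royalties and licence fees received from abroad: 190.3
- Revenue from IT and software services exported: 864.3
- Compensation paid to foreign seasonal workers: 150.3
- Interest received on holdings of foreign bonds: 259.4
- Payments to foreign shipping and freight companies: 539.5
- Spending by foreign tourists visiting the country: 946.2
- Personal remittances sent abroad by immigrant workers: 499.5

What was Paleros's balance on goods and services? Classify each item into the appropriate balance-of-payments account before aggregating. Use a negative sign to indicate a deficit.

-23.2

Goods: -1479.8 - 1246.8 + 2196.5 = -530.1
Services: 946.2 + 864.3 + 247.9 - 1202.3 + 190.3 - 539.5 = 506.9
Trade balance = -530.1 + 506.9 = -23.2
(Excluded from the trade balance — financial account: increase in resident deposits held at foreign banks 699.3, borrowing by resident firms from foreign banks 947.3; primary income: reinvested earnings on direct investment abroad 235.1, dividends received from foreign subsidiaries of resident firms 735.8, compensation paid to foreign seasonal workers 150.3, interest received on holdings of foreign bonds 259.4; capital account: sale of embassy land to a foreign government 129.6, debt forgiveness received from foreign official creditors 110.0; secondary income: personal remittances received from nationals working abroad 605.3, personal remittances sent abroad by immigrant workers 499.5.)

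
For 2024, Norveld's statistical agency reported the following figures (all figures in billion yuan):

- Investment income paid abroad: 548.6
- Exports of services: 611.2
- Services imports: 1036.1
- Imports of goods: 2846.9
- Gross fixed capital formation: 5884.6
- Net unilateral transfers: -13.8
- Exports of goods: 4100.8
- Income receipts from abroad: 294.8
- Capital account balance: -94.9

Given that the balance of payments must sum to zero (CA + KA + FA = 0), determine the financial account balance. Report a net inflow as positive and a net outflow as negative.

Goods balance = 4100.8 - 2846.9 = 1253.9
Services balance = 611.2 - 1036.1 = -424.9
Trade balance (goods + services) = 1253.9 + (-424.9) = 829.0
Net primary income = 294.8 - 548.6 = -253.8
Net secondary income = -13.8
Current account = 829.0 + (-253.8) + (-13.8) = 561.4
Financial account = -(561.4 + (-94.9)) = -466.5

-466.5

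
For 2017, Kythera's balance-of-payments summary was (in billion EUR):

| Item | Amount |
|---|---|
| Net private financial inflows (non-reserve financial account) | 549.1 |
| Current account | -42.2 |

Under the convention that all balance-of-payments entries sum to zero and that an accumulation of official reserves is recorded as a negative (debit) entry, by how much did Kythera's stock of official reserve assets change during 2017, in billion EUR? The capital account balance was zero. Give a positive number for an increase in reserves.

Official reserve transactions balance = -((-42.2) + 549.1) = -506.9
An accumulation of reserves is recorded as a debit (negative entry), so the change in the stock of reserves is the negative of that balance.
Change in official reserves = -(-506.9) = 506.9

506.9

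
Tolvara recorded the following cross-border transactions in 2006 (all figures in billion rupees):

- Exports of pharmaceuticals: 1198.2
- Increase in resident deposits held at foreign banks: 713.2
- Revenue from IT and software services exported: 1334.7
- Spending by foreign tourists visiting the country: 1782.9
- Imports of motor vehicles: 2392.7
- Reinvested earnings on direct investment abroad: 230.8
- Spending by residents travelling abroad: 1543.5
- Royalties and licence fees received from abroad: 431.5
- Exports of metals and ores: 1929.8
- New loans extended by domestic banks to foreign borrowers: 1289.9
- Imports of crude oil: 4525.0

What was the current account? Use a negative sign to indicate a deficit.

Goods: 1198.2 - 4525.0 + 1929.8 - 2392.7 = -3789.7
Services: 1782.9 + 431.5 + 1334.7 - 1543.5 = 2005.6
Primary income: 230.8
Current account = (-3789.7) + 2005.6 + 230.8 = -1553.3
(Excluded from the current account — financial account: increase in resident deposits held at foreign banks 713.2, new loans extended by domestic banks to foreign borrowers 1289.9.)

-1553.3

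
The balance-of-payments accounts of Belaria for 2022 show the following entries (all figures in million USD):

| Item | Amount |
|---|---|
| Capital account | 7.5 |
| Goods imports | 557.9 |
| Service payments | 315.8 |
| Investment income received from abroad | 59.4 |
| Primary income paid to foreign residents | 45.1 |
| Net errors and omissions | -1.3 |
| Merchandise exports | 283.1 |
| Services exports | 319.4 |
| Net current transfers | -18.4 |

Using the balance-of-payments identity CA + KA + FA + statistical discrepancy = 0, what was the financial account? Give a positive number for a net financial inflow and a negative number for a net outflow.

269.1

Goods balance = 283.1 - 557.9 = -274.8
Services balance = 319.4 - 315.8 = 3.6
Trade balance (goods + services) = -274.8 + 3.6 = -271.2
Net primary income = 59.4 - 45.1 = 14.3
Net secondary income = -18.4
Current account = -271.2 + 14.3 + (-18.4) = -275.3
Financial account = -(-275.3 + 7.5 + (-1.3)) = 269.1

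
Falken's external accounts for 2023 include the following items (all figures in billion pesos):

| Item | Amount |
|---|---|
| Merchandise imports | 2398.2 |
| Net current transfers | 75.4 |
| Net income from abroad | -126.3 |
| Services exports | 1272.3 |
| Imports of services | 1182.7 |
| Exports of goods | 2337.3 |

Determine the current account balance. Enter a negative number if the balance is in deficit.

Goods balance = 2337.3 - 2398.2 = -60.9
Services balance = 1272.3 - 1182.7 = 89.6
Trade balance (goods + services) = -60.9 + 89.6 = 28.7
Net primary income = -126.3
Net secondary income = 75.4
Current account = 28.7 + (-126.3) + 75.4 = -22.2

-22.2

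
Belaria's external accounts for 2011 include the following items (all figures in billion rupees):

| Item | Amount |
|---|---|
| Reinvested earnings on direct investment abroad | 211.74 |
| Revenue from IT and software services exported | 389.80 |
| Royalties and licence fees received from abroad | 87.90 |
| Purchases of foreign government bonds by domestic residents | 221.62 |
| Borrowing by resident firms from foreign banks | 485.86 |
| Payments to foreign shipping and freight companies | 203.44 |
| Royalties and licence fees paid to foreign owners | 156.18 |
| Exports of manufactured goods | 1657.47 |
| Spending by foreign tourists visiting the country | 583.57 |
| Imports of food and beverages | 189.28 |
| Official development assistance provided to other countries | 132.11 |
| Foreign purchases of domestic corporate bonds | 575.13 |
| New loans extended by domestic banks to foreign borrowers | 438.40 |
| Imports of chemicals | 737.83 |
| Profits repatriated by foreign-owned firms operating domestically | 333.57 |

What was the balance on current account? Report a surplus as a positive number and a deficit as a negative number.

Goods: -189.28 - 737.83 + 1657.47 = 730.36
Services: 389.80 + 87.90 - 203.44 - 156.18 + 583.57 = 701.65
Primary income: 211.74 - 333.57 = -121.83
Secondary income: -132.11
Current account = 730.36 + 701.65 + (-121.83) + (-132.11) = 1178.07
(Excluded from the current account — financial account: purchases of foreign government bonds by domestic residents 221.62, borrowing by resident firms from foreign banks 485.86, foreign purchases of domestic corporate bonds 575.13, new loans extended by domestic banks to foreign borrowers 438.40.)

1178.07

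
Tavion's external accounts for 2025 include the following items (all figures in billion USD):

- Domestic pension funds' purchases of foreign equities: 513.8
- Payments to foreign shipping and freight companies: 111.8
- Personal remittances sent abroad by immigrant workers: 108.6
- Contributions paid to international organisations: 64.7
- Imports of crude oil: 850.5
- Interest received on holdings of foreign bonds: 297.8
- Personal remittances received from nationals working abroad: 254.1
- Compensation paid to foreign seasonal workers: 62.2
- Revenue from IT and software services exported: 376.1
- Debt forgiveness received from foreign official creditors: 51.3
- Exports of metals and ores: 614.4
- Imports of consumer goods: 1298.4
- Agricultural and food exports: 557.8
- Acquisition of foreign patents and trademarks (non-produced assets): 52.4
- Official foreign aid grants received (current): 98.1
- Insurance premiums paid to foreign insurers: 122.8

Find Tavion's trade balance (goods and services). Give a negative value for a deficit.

-835.2

Goods: 614.4 - 1298.4 - 850.5 + 557.8 = -976.7
Services: -122.8 + 376.1 - 111.8 = 141.5
Trade balance = -976.7 + 141.5 = -835.2
(Excluded from the trade balance — financial account: domestic pension funds' purchases of foreign equities 513.8; secondary income: personal remittances sent abroad by immigrant workers 108.6, contributions paid to international organisations 64.7, personal remittances received from nationals working abroad 254.1, official foreign aid grants received (current) 98.1; primary income: interest received on holdings of foreign bonds 297.8, compensation paid to foreign seasonal workers 62.2; capital account: debt forgiveness received from foreign official creditors 51.3, acquisition of foreign patents and trademarks (non-produced assets) 52.4.)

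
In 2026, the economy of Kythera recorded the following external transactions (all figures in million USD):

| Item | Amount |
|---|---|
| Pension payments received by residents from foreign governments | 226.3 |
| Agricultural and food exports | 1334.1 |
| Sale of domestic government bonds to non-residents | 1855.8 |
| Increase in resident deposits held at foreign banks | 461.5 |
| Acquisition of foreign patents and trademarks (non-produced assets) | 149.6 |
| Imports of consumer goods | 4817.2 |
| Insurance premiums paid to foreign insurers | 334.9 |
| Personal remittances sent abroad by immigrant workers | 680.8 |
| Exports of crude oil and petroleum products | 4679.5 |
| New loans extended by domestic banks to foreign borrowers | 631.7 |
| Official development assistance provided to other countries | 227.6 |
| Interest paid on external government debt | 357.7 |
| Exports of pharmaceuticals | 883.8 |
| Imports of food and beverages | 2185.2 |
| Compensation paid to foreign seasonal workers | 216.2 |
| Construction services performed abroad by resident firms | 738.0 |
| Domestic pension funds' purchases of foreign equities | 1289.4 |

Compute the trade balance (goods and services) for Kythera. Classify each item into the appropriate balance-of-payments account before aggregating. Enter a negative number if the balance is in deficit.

Goods: -2185.2 + 1334.1 - 4817.2 + 4679.5 + 883.8 = -105.0
Services: 738.0 - 334.9 = 403.1
Trade balance = -105.0 + 403.1 = 298.1
(Excluded from the trade balance — secondary income: pension payments received by residents from foreign governments 226.3, personal remittances sent abroad by immigrant workers 680.8, official development assistance provided to other countries 227.6; financial account: sale of domestic government bonds to non-residents 1855.8, increase in resident deposits held at foreign banks 461.5, new loans extended by domestic banks to foreign borrowers 631.7, domestic pension funds' purchases of foreign equities 1289.4; capital account: acquisition of foreign patents and trademarks (non-produced assets) 149.6; primary income: interest paid on external government debt 357.7, compensation paid to foreign seasonal workers 216.2.)

298.1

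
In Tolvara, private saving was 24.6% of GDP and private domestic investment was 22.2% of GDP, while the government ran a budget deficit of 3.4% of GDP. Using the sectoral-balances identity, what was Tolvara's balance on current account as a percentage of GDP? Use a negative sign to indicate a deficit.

By the sectoral-balances identity, CA = (S_private - I) + (T - G).
Private balance = 24.6 - 22.2 = 2.4
Government balance (T - G) = -3.4
CA = 2.4 + (-3.4) = -1.0

-1.0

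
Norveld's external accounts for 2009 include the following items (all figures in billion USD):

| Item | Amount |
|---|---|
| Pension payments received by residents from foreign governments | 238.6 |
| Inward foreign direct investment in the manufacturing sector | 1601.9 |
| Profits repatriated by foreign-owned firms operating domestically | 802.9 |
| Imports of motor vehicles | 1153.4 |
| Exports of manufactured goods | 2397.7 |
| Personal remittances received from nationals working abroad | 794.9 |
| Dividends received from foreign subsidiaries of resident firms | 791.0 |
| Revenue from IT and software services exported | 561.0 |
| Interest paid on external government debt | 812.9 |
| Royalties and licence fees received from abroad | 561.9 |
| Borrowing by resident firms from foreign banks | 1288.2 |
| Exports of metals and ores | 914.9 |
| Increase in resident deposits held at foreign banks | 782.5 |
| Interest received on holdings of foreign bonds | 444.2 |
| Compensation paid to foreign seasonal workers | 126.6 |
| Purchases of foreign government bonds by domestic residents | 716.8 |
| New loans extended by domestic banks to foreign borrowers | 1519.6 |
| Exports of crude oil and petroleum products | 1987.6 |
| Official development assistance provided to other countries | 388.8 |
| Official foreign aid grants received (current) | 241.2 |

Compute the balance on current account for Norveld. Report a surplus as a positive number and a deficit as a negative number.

Goods: 1987.6 + 2397.7 - 1153.4 + 914.9 = 4146.8
Services: 561.9 + 561.0 = 1122.9
Primary income: 444.2 - 812.9 - 126.6 + 791.0 - 802.9 = -507.2
Secondary income: 241.2 + 238.6 + 794.9 - 388.8 = 885.9
Current account = 4146.8 + 1122.9 + (-507.2) + 885.9 = 5648.4
(Excluded from the current account — financial account: inward foreign direct investment in the manufacturing sector 1601.9, borrowing by resident firms from foreign banks 1288.2, increase in resident deposits held at foreign banks 782.5, purchases of foreign government bonds by domestic residents 716.8, new loans extended by domestic banks to foreign borrowers 1519.6.)

5648.4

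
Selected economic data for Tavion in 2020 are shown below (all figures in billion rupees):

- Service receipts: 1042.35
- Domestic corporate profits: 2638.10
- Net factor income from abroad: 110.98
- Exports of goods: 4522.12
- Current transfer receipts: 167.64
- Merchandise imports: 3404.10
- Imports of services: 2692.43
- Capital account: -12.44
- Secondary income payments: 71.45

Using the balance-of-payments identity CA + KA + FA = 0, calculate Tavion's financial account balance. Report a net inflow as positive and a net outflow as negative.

Goods balance = 4522.12 - 3404.10 = 1118.02
Services balance = 1042.35 - 2692.43 = -1650.08
Trade balance (goods + services) = 1118.02 + (-1650.08) = -532.06
Net primary income = 110.98
Net secondary income = 167.64 - 71.45 = 96.19
Current account = -532.06 + 110.98 + 96.19 = -324.89
Financial account = -(-324.89 + (-12.44)) = 337.33

337.33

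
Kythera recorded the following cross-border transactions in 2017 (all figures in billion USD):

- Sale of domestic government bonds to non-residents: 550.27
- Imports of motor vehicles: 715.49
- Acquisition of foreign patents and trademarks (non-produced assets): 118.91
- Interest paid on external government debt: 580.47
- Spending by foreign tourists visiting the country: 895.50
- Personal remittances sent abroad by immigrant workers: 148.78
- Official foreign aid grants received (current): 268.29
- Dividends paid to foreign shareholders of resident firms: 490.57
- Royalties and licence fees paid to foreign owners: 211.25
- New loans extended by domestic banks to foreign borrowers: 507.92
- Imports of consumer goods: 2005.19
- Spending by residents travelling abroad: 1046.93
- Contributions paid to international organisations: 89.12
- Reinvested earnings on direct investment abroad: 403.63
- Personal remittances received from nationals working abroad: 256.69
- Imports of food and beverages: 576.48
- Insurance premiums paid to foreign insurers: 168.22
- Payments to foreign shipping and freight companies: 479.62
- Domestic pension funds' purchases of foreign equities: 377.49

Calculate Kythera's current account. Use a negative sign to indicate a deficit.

Goods: -576.48 - 715.49 - 2005.19 = -3297.16
Services: -479.62 + 895.50 - 211.25 - 168.22 - 1046.93 = -1010.52
Primary income: -490.57 + 403.63 - 580.47 = -667.41
Secondary income: 268.29 - 148.78 - 89.12 + 256.69 = 287.08
Current account = (-3297.16) + (-1010.52) + (-667.41) + 287.08 = -4688.01
(Excluded from the current account — financial account: sale of domestic government bonds to non-residents 550.27, new loans extended by domestic banks to foreign borrowers 507.92, domestic pension funds' purchases of foreign equities 377.49; capital account: acquisition of foreign patents and trademarks (non-produced assets) 118.91.)

-4688.01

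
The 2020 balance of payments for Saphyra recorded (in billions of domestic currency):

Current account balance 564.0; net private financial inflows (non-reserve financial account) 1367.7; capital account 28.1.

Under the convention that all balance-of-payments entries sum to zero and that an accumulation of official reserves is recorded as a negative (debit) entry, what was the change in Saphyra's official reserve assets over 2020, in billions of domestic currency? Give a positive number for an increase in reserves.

Official reserve transactions balance = -(564.0 + 28.1 + 1367.7) = -1959.8
An accumulation of reserves is recorded as a debit (negative entry), so the change in the stock of reserves is the negative of that balance.
Change in official reserves = -(-1959.8) = 1959.8

1959.8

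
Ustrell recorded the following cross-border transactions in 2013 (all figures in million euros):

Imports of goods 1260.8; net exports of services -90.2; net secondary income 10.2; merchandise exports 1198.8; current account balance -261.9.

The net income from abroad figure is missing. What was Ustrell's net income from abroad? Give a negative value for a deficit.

Current account = goods balance + services balance + net primary income + net secondary income
Sum of the known components = -142.0
Net income from abroad = CA - (known components) = -261.9 - (-142.0) = -119.9

-119.9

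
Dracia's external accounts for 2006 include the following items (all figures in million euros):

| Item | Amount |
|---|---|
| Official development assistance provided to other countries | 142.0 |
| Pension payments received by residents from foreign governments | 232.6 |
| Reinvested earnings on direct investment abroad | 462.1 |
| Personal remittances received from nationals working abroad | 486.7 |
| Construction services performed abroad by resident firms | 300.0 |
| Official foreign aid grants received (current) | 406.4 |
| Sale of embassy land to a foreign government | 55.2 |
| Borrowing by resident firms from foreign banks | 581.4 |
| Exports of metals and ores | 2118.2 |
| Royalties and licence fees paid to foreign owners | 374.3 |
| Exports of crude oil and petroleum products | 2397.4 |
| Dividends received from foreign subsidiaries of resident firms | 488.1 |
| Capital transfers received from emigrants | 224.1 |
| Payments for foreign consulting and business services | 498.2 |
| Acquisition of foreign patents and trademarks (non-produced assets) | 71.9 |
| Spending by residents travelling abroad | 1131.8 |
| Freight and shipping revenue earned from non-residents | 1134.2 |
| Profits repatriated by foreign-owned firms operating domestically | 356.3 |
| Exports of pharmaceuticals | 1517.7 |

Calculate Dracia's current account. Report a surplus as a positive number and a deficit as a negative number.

Goods: 2397.4 + 2118.2 + 1517.7 = 6033.3
Services: -374.3 - 498.2 + 1134.2 + 300.0 - 1131.8 = -570.1
Primary income: -356.3 + 462.1 + 488.1 = 593.9
Secondary income: 486.7 + 232.6 + 406.4 - 142.0 = 983.7
Current account = 6033.3 + (-570.1) + 593.9 + 983.7 = 7040.8
(Excluded from the current account — capital account: sale of embassy land to a foreign government 55.2, capital transfers received from emigrants 224.1, acquisition of foreign patents and trademarks (non-produced assets) 71.9; financial account: borrowing by resident firms from foreign banks 581.4.)

7040.8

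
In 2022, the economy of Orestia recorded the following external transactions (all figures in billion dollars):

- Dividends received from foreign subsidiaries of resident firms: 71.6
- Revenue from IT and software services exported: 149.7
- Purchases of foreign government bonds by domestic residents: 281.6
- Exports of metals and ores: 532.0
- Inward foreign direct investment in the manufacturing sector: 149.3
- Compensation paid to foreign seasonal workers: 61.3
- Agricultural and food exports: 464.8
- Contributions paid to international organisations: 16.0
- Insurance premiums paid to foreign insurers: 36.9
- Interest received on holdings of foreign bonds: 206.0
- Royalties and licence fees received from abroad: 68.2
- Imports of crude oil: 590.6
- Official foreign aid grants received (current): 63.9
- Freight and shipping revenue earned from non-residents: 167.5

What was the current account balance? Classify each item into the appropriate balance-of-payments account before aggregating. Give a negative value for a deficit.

1018.9

Goods: 532.0 + 464.8 - 590.6 = 406.2
Services: 149.7 - 36.9 + 68.2 + 167.5 = 348.5
Primary income: 71.6 - 61.3 + 206.0 = 216.3
Secondary income: -16.0 + 63.9 = 47.9
Current account = 406.2 + 348.5 + 216.3 + 47.9 = 1018.9
(Excluded from the current account — financial account: purchases of foreign government bonds by domestic residents 281.6, inward foreign direct investment in the manufacturing sector 149.3.)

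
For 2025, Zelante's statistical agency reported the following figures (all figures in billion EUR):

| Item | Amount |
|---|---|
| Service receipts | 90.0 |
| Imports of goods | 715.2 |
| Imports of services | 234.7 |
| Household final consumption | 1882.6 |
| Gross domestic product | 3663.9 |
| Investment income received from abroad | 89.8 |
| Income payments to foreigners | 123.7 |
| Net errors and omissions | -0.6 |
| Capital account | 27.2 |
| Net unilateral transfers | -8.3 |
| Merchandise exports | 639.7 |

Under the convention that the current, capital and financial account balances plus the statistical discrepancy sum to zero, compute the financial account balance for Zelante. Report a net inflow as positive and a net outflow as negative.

Goods balance = 639.7 - 715.2 = -75.5
Services balance = 90.0 - 234.7 = -144.7
Trade balance (goods + services) = -75.5 + (-144.7) = -220.2
Net primary income = 89.8 - 123.7 = -33.9
Net secondary income = -8.3
Current account = -220.2 + (-33.9) + (-8.3) = -262.4
Financial account = -(-262.4 + 27.2 + (-0.6)) = 235.8

235.8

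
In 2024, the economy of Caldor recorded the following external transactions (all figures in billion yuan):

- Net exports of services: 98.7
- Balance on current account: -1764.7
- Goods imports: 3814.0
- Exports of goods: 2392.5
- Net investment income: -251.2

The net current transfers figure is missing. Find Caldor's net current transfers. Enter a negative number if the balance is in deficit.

Current account = goods balance + services balance + net primary income + net secondary income
Sum of the known components = -1574.0
Net current transfers = CA - (known components) = -1764.7 - (-1574.0) = -190.7

-190.7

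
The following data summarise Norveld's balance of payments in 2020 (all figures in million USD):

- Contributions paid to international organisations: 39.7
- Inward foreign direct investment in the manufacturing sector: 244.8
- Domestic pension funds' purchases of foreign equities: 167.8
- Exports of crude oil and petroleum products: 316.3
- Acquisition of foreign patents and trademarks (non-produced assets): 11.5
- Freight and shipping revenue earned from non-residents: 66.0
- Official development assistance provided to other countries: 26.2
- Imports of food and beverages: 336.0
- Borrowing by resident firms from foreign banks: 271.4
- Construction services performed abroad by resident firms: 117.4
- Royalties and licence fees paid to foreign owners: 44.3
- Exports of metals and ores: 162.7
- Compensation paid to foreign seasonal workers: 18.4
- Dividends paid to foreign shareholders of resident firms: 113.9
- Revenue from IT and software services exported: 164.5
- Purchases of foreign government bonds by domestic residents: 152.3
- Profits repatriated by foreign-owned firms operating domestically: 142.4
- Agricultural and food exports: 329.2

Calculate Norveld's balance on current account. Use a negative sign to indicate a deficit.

Goods: 329.2 - 336.0 + 162.7 + 316.3 = 472.2
Services: 164.5 + 117.4 - 44.3 + 66.0 = 303.6
Primary income: -18.4 - 113.9 - 142.4 = -274.7
Secondary income: -39.7 - 26.2 = -65.9
Current account = 472.2 + 303.6 + (-274.7) + (-65.9) = 435.2
(Excluded from the current account — financial account: inward foreign direct investment in the manufacturing sector 244.8, domestic pension funds' purchases of foreign equities 167.8, borrowing by resident firms from foreign banks 271.4, purchases of foreign government bonds by domestic residents 152.3; capital account: acquisition of foreign patents and trademarks (non-produced assets) 11.5.)

435.2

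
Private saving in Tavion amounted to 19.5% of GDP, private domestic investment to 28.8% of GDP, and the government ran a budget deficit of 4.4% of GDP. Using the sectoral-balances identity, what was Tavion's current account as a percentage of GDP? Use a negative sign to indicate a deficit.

-13.7

By the sectoral-balances identity, CA = (S_private - I) + (T - G).
Private balance = 19.5 - 28.8 = -9.3
Government balance (T - G) = -4.4
CA = -9.3 + (-4.4) = -13.7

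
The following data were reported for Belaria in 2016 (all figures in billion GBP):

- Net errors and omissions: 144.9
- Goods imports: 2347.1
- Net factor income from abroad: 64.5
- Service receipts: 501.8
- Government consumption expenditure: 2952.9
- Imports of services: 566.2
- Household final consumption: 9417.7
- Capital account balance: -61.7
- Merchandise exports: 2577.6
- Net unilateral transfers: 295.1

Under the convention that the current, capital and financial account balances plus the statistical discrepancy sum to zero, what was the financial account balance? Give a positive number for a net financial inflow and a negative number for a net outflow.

-608.9

Goods balance = 2577.6 - 2347.1 = 230.5
Services balance = 501.8 - 566.2 = -64.4
Trade balance (goods + services) = 230.5 + (-64.4) = 166.1
Net primary income = 64.5
Net secondary income = 295.1
Current account = 166.1 + 64.5 + 295.1 = 525.7
Financial account = -(525.7 + (-61.7) + 144.9) = -608.9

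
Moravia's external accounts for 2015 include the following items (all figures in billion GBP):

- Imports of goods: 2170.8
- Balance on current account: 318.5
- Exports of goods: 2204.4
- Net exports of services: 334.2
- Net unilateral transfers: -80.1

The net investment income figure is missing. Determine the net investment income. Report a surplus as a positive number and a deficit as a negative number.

30.8

Current account = goods balance + services balance + net primary income + net secondary income
Sum of the known components = 287.7
Net investment income = CA - (known components) = 318.5 - 287.7 = 30.8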